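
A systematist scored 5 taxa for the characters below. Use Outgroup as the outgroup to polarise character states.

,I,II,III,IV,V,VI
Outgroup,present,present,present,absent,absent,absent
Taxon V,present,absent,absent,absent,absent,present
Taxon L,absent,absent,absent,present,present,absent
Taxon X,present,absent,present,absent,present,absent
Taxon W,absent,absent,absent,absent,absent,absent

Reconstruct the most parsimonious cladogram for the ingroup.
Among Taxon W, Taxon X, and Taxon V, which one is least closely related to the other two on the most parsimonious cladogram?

Character polarity is set by the outgroup: the derived state is whichever differs from the outgroup's state, so for I, II, III the derived state is 'absent', and for the remaining characters it is 'present'.
Only Taxon L and Taxon W show the derived state 'absent' for I, supporting them as a clade.
II (derived state 'absent') is shared by all ingroup taxa — unites the whole ingroup.
III: derived state 'absent' in Taxon L, Taxon V, and Taxon W only — synapomorphy for {Taxon L, Taxon V, Taxon W}.
IV: derived state 'present' in Taxon L only — an autapomorphy, so it tells us nothing about relationships among taxa.
V groups Taxon L and Taxon X, which is incompatible with the clades supported by the remaining characters; treating it as convergent (homoplasy) costs fewer steps than any alternative tree.
VI: derived state 'present' in Taxon V only — an autapomorphy, so it tells us nothing about relationships among taxa.
Most parsimonious ingroup topology: ((Taxon V,(Taxon L,Taxon W)),Taxon X).
Taxon W and Taxon V share a more recent common ancestor with each other than either does with Taxon X, so Taxon X is the least closely related of the three.

Taxon X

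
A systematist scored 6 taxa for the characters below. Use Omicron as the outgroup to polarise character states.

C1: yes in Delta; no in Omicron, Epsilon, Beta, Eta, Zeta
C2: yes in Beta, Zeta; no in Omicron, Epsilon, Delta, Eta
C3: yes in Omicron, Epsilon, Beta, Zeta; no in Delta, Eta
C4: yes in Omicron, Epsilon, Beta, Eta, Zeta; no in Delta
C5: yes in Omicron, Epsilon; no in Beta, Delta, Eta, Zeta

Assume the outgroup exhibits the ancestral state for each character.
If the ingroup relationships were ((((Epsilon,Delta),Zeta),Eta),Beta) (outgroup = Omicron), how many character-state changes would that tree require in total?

8

Map each character onto ((((Epsilon,Delta),Zeta),Eta),Beta) (rooted by Omicron) and count the minimum state changes it requires (Fitch parsimony):
C1: 1; C2: 2; C3: 2; C4: 1; C5: 2.
Total tree length = 8.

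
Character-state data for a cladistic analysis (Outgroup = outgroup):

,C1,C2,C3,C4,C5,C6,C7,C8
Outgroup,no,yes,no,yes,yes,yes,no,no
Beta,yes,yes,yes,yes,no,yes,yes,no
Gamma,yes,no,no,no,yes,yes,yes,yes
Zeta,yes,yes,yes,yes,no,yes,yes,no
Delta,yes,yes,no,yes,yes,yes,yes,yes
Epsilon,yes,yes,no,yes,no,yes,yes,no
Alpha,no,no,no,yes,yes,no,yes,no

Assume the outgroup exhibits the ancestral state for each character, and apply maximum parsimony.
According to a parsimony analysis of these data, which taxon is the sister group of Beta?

Zeta

Character polarity is set by the outgroup: the derived state is whichever differs from the outgroup's state, so for C2, C4, C5, C6 the derived state is 'no', and for the remaining characters it is 'yes'.
C1 (derived state 'yes') is shared by Beta, Delta, Epsilon, Gamma, and Zeta — a synapomorphy uniting that clade.
C2 (state 'no') occurs in Alpha and Gamma but conflicts with the nesting implied by the other characters — most parsimoniously interpreted as homoplasy.
C3: derived state 'yes' in Beta and Zeta only — synapomorphy for {Beta, Zeta}.
C4 (derived state 'no') is unique to Gamma (autapomorphy; uninformative for grouping).
C5 (derived state 'no') is shared by Beta, Epsilon, and Zeta — a synapomorphy uniting that clade.
C6: derived state 'no' in Alpha only — an autapomorphy, so it tells us nothing about relationships among taxa.
All ingroup taxa share the derived state 'yes' for C7; it defines the ingroup but does not resolve relationships within it.
Only Delta and Gamma show the derived state 'yes' for C8, supporting them as a clade.
Most parsimonious ingroup topology: ((((Beta,Zeta),Epsilon),(Gamma,Delta)),Alpha).
Beta and Zeta form a cherry on this tree, so they are sister taxa.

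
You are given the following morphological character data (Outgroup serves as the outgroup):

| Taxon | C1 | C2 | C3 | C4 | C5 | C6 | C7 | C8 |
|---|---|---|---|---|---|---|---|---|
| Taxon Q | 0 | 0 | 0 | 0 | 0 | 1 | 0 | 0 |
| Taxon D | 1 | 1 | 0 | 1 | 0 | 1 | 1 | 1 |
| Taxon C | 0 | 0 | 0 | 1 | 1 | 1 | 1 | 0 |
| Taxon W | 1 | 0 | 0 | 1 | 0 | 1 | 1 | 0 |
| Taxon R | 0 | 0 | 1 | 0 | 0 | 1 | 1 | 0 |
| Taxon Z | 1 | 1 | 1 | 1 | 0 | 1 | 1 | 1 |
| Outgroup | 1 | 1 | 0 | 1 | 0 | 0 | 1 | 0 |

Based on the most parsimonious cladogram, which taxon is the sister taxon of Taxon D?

Taxon Z

Character polarity is set by the outgroup: the derived state is whichever differs from the outgroup's state, so for C1, C2, C4, C7 the derived state is '0', and for the remaining characters it is '1'.
C1: derived state '0' in Taxon C, Taxon Q, and Taxon R only — synapomorphy for {Taxon C, Taxon Q, Taxon R}.
C2: derived state '0' in Taxon C, Taxon Q, Taxon R, and Taxon W only — synapomorphy for {Taxon C, Taxon Q, Taxon R, Taxon W}.
C3 groups Taxon R and Taxon Z, which is incompatible with the clades supported by the remaining characters; treating it as convergent (homoplasy) costs fewer steps than any alternative tree.
C4 (derived state '0') is shared by Taxon Q and Taxon R — a synapomorphy uniting that clade.
C5: derived state '1' in Taxon C only — an autapomorphy, so it tells us nothing about relationships among taxa.
All ingroup taxa share the derived state '1' for C6; it defines the ingroup but does not resolve relationships within it.
C7: derived state '0' in Taxon Q only — an autapomorphy, so it tells us nothing about relationships among taxa.
C8: derived state '1' in Taxon D and Taxon Z only — synapomorphy for {Taxon D, Taxon Z}.
Most parsimonious ingroup topology: (((Taxon C,(Taxon Q,Taxon R)),Taxon W),(Taxon D,Taxon Z)).
Taxon D and Taxon Z form a cherry on this tree, so they are sister taxa.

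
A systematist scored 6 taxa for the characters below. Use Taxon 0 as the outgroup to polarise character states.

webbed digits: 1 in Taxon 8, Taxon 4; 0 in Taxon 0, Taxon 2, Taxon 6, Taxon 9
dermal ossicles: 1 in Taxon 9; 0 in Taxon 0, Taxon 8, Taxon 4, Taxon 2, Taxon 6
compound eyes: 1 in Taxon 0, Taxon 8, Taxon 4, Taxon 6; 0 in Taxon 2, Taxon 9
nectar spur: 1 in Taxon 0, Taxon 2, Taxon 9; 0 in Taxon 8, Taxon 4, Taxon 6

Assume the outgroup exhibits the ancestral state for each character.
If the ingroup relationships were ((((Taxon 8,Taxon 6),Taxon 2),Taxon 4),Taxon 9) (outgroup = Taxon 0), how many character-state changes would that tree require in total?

7

Map each character onto ((((Taxon 8,Taxon 6),Taxon 2),Taxon 4),Taxon 9) (rooted by Taxon 0) and count the minimum state changes it requires (Fitch parsimony):
webbed digits: 2; dermal ossicles: 1; compound eyes: 2; nectar spur: 2.
Total tree length = 7.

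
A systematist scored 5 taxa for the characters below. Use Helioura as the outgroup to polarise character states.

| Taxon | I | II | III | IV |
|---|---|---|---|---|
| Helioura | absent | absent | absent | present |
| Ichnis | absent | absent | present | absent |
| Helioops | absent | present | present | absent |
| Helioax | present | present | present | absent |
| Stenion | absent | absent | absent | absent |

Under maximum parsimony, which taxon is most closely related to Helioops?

Helioax

Character polarity is set by the outgroup: the derived state is whichever differs from the outgroup's state, so for IV the derived state is 'absent', and for the remaining characters it is 'present'.
I (derived state 'present') is unique to Helioax (autapomorphy; uninformative for grouping).
II (derived state 'present') is shared by Helioax and Helioops — a synapomorphy uniting that clade.
III: derived state 'present' in Helioax, Helioops, and Ichnis only — synapomorphy for {Helioax, Helioops, Ichnis}.
All ingroup taxa share the derived state 'absent' for IV; it defines the ingroup but does not resolve relationships within it.
Most parsimonious ingroup topology: ((Ichnis,(Helioops,Helioax)),Stenion).
Helioops and Helioax form a cherry on this tree, so they are sister taxa.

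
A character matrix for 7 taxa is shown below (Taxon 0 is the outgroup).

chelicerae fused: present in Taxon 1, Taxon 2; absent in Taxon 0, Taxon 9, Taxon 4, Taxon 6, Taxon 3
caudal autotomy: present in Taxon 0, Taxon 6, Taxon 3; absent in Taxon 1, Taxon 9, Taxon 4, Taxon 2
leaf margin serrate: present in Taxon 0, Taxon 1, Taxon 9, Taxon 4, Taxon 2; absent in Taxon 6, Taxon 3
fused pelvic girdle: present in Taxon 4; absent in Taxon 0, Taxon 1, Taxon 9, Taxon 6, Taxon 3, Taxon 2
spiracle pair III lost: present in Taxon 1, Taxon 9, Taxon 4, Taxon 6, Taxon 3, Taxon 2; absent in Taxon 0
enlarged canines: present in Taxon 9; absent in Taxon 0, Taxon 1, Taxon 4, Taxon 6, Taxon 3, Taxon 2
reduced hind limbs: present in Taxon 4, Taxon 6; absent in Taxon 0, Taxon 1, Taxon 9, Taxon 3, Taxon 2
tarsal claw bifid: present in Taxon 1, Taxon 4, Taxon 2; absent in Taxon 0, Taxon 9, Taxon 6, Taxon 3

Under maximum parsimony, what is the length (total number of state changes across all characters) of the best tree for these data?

Character polarity is set by the outgroup: the derived state is whichever differs from the outgroup's state, so for caudal autotomy, leaf margin serrate the derived state is 'absent', and for the remaining characters it is 'present'.
chelicerae fused: derived state 'present' in Taxon 1 and Taxon 2 only — synapomorphy for {Taxon 1, Taxon 2}.
caudal autotomy: derived state 'absent' in Taxon 1, Taxon 2, Taxon 4, and Taxon 9 only — synapomorphy for {Taxon 1, Taxon 2, Taxon 4, Taxon 9}.
Only Taxon 3 and Taxon 6 show the derived state 'absent' for leaf margin serrate, supporting them as a clade.
fused pelvic girdle: derived state 'present' in Taxon 4 only — an autapomorphy, so it tells us nothing about relationships among taxa.
spiracle pair III lost (derived state 'present') is shared by all ingroup taxa — unites the whole ingroup.
enlarged canines: derived state 'present' in Taxon 9 only — an autapomorphy, so it tells us nothing about relationships among taxa.
reduced hind limbs groups Taxon 4 and Taxon 6, which is incompatible with the clades supported by the remaining characters; treating it as convergent (homoplasy) costs fewer steps than any alternative tree.
tarsal claw bifid: derived state 'present' in Taxon 1, Taxon 2, and Taxon 4 only — synapomorphy for {Taxon 1, Taxon 2, Taxon 4}.
Most parsimonious ingroup topology: ((((Taxon 1,Taxon 2),Taxon 4),Taxon 9),(Taxon 6,Taxon 3)).
Changes per character on this tree: chelicerae fused: 1; caudal autotomy: 1; leaf margin serrate: 1; fused pelvic girdle: 1; spiracle pair III lost: 1; enlarged canines: 1; reduced hind limbs: 2; tarsal claw bifid: 1.
Total = 9.

9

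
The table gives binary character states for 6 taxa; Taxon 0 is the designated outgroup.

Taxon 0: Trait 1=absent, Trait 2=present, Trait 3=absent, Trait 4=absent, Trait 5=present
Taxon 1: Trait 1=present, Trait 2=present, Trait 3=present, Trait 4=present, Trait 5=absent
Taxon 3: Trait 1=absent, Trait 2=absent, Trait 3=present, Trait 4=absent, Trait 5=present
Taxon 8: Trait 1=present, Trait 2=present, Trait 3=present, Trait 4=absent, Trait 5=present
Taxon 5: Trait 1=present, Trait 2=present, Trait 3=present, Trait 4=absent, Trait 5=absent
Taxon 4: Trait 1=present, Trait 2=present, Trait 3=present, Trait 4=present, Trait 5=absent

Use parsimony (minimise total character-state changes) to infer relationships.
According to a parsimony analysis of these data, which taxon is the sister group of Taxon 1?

Taxon 4

Character polarity is set by the outgroup: the derived state is whichever differs from the outgroup's state, so for Trait 2, Trait 5 the derived state is 'absent', and for the remaining characters it is 'present'.
Only Taxon 1, Taxon 4, Taxon 5, and Taxon 8 show the derived state 'present' for Trait 1, supporting them as a clade.
Trait 2 (derived state 'absent') is unique to Taxon 3 (autapomorphy; uninformative for grouping).
Trait 3 (derived state 'present') is shared by all ingroup taxa — unites the whole ingroup.
Trait 4 (derived state 'present') is shared by Taxon 1 and Taxon 4 — a synapomorphy uniting that clade.
Only Taxon 1, Taxon 4, and Taxon 5 show the derived state 'absent' for Trait 5, supporting them as a clade.
Most parsimonious ingroup topology: ((((Taxon 1,Taxon 4),Taxon 5),Taxon 8),Taxon 3).
Taxon 1 and Taxon 4 form a cherry on this tree, so they are sister taxa.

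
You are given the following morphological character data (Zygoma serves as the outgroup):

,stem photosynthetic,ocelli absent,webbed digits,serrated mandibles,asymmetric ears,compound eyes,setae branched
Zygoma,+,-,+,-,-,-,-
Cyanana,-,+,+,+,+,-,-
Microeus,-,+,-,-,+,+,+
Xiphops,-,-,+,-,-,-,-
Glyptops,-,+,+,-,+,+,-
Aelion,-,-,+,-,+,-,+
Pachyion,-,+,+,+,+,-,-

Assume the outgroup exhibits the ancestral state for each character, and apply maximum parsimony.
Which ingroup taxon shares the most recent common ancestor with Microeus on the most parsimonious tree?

Character polarity is set by the outgroup: the derived state is whichever differs from the outgroup's state, so for stem photosynthetic, webbed digits the derived state is '-', and for the remaining characters it is '+'.
stem photosynthetic (derived state '-') is shared by all ingroup taxa — unites the whole ingroup.
ocelli absent: derived state '+' in Cyanana, Glyptops, Microeus, and Pachyion only — synapomorphy for {Cyanana, Glyptops, Microeus, Pachyion}.
webbed digits: derived state '-' in Microeus only — an autapomorphy, so it tells us nothing about relationships among taxa.
serrated mandibles: derived state '+' in Cyanana and Pachyion only — synapomorphy for {Cyanana, Pachyion}.
asymmetric ears: derived state '+' in Aelion, Cyanana, Glyptops, Microeus, and Pachyion only — synapomorphy for {Aelion, Cyanana, Glyptops, Microeus, Pachyion}.
compound eyes: derived state '+' in Glyptops and Microeus only — synapomorphy for {Glyptops, Microeus}.
setae branched groups Aelion and Microeus, which is incompatible with the clades supported by the remaining characters; treating it as convergent (homoplasy) costs fewer steps than any alternative tree.
Most parsimonious ingroup topology: ((((Cyanana,Pachyion),(Microeus,Glyptops)),Aelion),Xiphops).
Microeus and Glyptops form a cherry on this tree, so they are sister taxa.

Glyptops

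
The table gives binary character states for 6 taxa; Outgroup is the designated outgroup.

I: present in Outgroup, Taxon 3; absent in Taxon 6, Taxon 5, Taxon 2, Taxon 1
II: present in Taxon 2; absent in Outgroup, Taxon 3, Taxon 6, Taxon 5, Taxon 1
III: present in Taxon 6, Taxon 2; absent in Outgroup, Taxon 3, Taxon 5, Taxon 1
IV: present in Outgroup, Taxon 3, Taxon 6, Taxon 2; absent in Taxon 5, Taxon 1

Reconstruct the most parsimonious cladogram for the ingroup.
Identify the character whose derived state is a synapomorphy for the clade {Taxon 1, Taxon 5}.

Character polarity is set by the outgroup: the derived state is whichever differs from the outgroup's state, so for I, IV the derived state is 'absent', and for the remaining characters it is 'present'.
I: derived state 'absent' in Taxon 1, Taxon 2, Taxon 5, and Taxon 6 only — synapomorphy for {Taxon 1, Taxon 2, Taxon 5, Taxon 6}.
II (derived state 'present') is unique to Taxon 2 (autapomorphy; uninformative for grouping).
Only Taxon 2 and Taxon 6 show the derived state 'present' for III, supporting them as a clade.
Only Taxon 1 and Taxon 5 show the derived state 'absent' for IV, supporting them as a clade.
Most parsimonious ingroup topology: (Taxon 3,((Taxon 6,Taxon 2),(Taxon 5,Taxon 1))).
The clade {Taxon 1, Taxon 5} is supported by IV: its derived state 'absent' occurs in exactly those taxa and in no other taxon (including the outgroup).

IV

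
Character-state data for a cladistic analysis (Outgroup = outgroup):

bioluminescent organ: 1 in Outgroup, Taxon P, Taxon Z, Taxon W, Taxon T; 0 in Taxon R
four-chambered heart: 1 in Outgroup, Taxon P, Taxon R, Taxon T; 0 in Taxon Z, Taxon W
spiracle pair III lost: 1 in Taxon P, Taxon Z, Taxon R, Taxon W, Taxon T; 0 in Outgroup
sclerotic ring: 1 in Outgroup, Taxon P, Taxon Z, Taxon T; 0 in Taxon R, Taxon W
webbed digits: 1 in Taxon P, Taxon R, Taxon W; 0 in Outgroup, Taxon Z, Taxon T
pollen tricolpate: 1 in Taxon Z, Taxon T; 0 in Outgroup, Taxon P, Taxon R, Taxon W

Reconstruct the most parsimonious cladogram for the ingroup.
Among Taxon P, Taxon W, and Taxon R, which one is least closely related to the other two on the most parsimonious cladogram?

Taxon P

Character polarity is set by the outgroup: the derived state is whichever differs from the outgroup's state, so for bioluminescent organ, four-chambered heart, sclerotic ring the derived state is '0', and for the remaining characters it is '1'.
bioluminescent organ (derived state '0') is unique to Taxon R (autapomorphy; uninformative for grouping).
four-chambered heart groups Taxon W and Taxon Z, which is incompatible with the clades supported by the remaining characters; treating it as convergent (homoplasy) costs fewer steps than any alternative tree.
spiracle pair III lost (derived state '1') is shared by all ingroup taxa — unites the whole ingroup.
Only Taxon R and Taxon W show the derived state '0' for sclerotic ring, supporting them as a clade.
webbed digits: derived state '1' in Taxon P, Taxon R, and Taxon W only — synapomorphy for {Taxon P, Taxon R, Taxon W}.
Only Taxon T and Taxon Z show the derived state '1' for pollen tricolpate, supporting them as a clade.
Most parsimonious ingroup topology: ((Taxon P,(Taxon R,Taxon W)),(Taxon Z,Taxon T)).
Taxon R and Taxon W share a more recent common ancestor with each other than either does with Taxon P, so Taxon P is the least closely related of the three.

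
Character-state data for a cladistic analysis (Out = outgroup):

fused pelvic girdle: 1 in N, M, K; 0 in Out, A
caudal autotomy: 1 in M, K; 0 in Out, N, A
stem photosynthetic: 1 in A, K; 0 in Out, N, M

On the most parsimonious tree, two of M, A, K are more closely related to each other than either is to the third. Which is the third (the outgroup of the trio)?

A

The outgroup has state '0' for every character, so '1' is the derived state throughout.
fused pelvic girdle: derived state '1' in K, M, and N only — synapomorphy for {K, M, N}.
Only K and M show the derived state '1' for caudal autotomy, supporting them as a clade.
stem photosynthetic groups A and K, which is incompatible with the clades supported by the remaining characters; treating it as convergent (homoplasy) costs fewer steps than any alternative tree.
Most parsimonious ingroup topology: ((N,(M,K)),A).
M and K share a more recent common ancestor with each other than either does with A, so A is the least closely related of the three.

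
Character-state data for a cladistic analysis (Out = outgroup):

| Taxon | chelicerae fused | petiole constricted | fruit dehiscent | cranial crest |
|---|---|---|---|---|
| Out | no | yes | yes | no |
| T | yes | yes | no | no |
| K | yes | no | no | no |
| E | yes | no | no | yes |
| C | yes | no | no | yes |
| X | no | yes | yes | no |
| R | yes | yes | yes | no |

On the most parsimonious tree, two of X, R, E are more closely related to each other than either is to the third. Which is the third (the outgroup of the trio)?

X

Character polarity is set by the outgroup: the derived state is whichever differs from the outgroup's state, so for petiole constricted, fruit dehiscent the derived state is 'no', and for the remaining characters it is 'yes'.
chelicerae fused (derived state 'yes') is shared by C, E, K, R, and T — a synapomorphy uniting that clade.
Only C, E, and K show the derived state 'no' for petiole constricted, supporting them as a clade.
fruit dehiscent: derived state 'no' in C, E, K, and T only — synapomorphy for {C, E, K, T}.
cranial crest: derived state 'yes' in C and E only — synapomorphy for {C, E}.
Most parsimonious ingroup topology: (((T,(K,(E,C))),R),X).
E and R share a more recent common ancestor with each other than either does with X, so X is the least closely related of the three.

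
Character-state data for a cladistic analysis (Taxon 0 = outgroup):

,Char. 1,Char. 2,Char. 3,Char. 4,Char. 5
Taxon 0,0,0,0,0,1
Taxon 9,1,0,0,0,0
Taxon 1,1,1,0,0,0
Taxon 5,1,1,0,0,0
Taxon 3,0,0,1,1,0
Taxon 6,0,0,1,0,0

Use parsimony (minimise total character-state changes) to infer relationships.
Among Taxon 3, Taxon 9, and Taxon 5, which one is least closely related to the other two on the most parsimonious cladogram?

Character polarity is set by the outgroup: the derived state is whichever differs from the outgroup's state, so for Char. 5 the derived state is '0', and for the remaining characters it is '1'.
Only Taxon 1, Taxon 5, and Taxon 9 show the derived state '1' for Char. 1, supporting them as a clade.
Only Taxon 1 and Taxon 5 show the derived state '1' for Char. 2, supporting them as a clade.
Only Taxon 3 and Taxon 6 show the derived state '1' for Char. 3, supporting them as a clade.
Char. 4 (derived state '1') is unique to Taxon 3 (autapomorphy; uninformative for grouping).
Char. 5 (derived state '0') is shared by all ingroup taxa — unites the whole ingroup.
Most parsimonious ingroup topology: ((Taxon 6,Taxon 3),((Taxon 1,Taxon 5),Taxon 9)).
Taxon 9 and Taxon 5 share a more recent common ancestor with each other than either does with Taxon 3, so Taxon 3 is the least closely related of the three.

Taxon 3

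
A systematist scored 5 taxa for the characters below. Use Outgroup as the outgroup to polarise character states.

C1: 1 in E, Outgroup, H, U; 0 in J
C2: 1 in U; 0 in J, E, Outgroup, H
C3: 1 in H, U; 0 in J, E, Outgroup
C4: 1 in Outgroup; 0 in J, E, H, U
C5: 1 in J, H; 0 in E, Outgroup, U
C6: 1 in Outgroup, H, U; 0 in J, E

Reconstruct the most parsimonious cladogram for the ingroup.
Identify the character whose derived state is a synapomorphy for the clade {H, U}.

C3

Character polarity is set by the outgroup: the derived state is whichever differs from the outgroup's state, so for C1, C4, C6 the derived state is '0', and for the remaining characters it is '1'.
C1 (derived state '0') is unique to J (autapomorphy; uninformative for grouping).
C2: derived state '1' in U only — an autapomorphy, so it tells us nothing about relationships among taxa.
C3: derived state '1' in H and U only — synapomorphy for {H, U}.
All ingroup taxa share the derived state '0' for C4; it defines the ingroup but does not resolve relationships within it.
C5 (state '1') occurs in H and J but conflicts with the nesting implied by the other characters — most parsimoniously interpreted as homoplasy.
C6: derived state '0' in E and J only — synapomorphy for {E, J}.
Most parsimonious ingroup topology: ((U,H),(J,E)).
The clade {H, U} is supported by C3: its derived state '1' occurs in exactly those taxa and in no other taxon (including the outgroup).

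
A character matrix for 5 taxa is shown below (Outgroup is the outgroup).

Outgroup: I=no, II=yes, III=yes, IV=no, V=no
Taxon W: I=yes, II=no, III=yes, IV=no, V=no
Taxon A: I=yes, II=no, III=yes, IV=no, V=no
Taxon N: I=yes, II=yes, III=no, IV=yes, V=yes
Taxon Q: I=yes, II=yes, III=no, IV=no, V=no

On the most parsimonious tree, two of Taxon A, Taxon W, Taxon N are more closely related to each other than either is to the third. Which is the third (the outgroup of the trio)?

Character polarity is set by the outgroup: the derived state is whichever differs from the outgroup's state, so for II, III the derived state is 'no', and for the remaining characters it is 'yes'.
All ingroup taxa share the derived state 'yes' for I; it defines the ingroup but does not resolve relationships within it.
II (derived state 'no') is shared by Taxon A and Taxon W — a synapomorphy uniting that clade.
III (derived state 'no') is shared by Taxon N and Taxon Q — a synapomorphy uniting that clade.
IV (derived state 'yes') is unique to Taxon N (autapomorphy; uninformative for grouping).
V (derived state 'yes') is unique to Taxon N (autapomorphy; uninformative for grouping).
Most parsimonious ingroup topology: ((Taxon W,Taxon A),(Taxon N,Taxon Q)).
Taxon W and Taxon A share a more recent common ancestor with each other than either does with Taxon N, so Taxon N is the least closely related of the three.

Taxon N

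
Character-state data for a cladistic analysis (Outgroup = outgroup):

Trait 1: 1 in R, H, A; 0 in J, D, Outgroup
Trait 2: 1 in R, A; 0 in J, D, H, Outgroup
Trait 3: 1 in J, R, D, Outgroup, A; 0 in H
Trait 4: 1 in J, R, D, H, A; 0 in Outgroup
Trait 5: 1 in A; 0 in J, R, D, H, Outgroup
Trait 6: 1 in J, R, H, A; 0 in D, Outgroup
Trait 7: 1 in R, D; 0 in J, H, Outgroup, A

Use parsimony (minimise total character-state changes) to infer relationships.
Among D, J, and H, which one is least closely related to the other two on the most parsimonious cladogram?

D

Character polarity is set by the outgroup: the derived state is whichever differs from the outgroup's state, so for Trait 3 the derived state is '0', and for the remaining characters it is '1'.
Trait 1 (derived state '1') is shared by A, H, and R — a synapomorphy uniting that clade.
Trait 2: derived state '1' in A and R only — synapomorphy for {A, R}.
Trait 3 (derived state '0') is unique to H (autapomorphy; uninformative for grouping).
All ingroup taxa share the derived state '1' for Trait 4; it defines the ingroup but does not resolve relationships within it.
Trait 5 (derived state '1') is unique to A (autapomorphy; uninformative for grouping).
Only A, H, J, and R show the derived state '1' for Trait 6, supporting them as a clade.
Trait 7 groups D and R, which is incompatible with the clades supported by the remaining characters; treating it as convergent (homoplasy) costs fewer steps than any alternative tree.
Most parsimonious ingroup topology: (((H,(A,R)),J),D).
H and J share a more recent common ancestor with each other than either does with D, so D is the least closely related of the three.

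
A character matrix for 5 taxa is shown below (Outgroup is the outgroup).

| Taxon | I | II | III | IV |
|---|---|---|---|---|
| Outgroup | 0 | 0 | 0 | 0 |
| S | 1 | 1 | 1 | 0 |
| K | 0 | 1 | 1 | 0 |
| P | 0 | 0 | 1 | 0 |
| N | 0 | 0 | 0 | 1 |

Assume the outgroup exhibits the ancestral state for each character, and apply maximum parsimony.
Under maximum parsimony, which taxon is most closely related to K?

S

The outgroup has state '0' for every character, so '1' is the derived state throughout.
I: derived state '1' in S only — an autapomorphy, so it tells us nothing about relationships among taxa.
Only K and S show the derived state '1' for II, supporting them as a clade.
III: derived state '1' in K, P, and S only — synapomorphy for {K, P, S}.
IV: derived state '1' in N only — an autapomorphy, so it tells us nothing about relationships among taxa.
Most parsimonious ingroup topology: (((S,K),P),N).
K and S form a cherry on this tree, so they are sister taxa.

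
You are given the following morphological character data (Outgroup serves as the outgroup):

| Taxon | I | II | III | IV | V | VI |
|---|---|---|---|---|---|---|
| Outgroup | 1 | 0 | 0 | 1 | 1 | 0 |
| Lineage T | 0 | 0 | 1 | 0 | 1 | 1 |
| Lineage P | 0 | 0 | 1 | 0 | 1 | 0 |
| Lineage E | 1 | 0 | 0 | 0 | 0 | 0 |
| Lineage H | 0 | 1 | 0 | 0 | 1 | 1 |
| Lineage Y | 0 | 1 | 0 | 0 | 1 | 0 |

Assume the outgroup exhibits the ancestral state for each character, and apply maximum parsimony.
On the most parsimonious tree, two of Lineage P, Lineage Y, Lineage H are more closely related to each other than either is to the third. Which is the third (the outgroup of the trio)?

Character polarity is set by the outgroup: the derived state is whichever differs from the outgroup's state, so for I, IV, V the derived state is '0', and for the remaining characters it is '1'.
I: derived state '0' in Lineage H, Lineage P, Lineage T, and Lineage Y only — synapomorphy for {Lineage H, Lineage P, Lineage T, Lineage Y}.
II: derived state '1' in Lineage H and Lineage Y only — synapomorphy for {Lineage H, Lineage Y}.
III: derived state '1' in Lineage P and Lineage T only — synapomorphy for {Lineage P, Lineage T}.
All ingroup taxa share the derived state '0' for IV; it defines the ingroup but does not resolve relationships within it.
V (derived state '0') is unique to Lineage E (autapomorphy; uninformative for grouping).
VI groups Lineage H and Lineage T, which is incompatible with the clades supported by the remaining characters; treating it as convergent (homoplasy) costs fewer steps than any alternative tree.
Most parsimonious ingroup topology: (((Lineage T,Lineage P),(Lineage H,Lineage Y)),Lineage E).
Lineage Y and Lineage H share a more recent common ancestor with each other than either does with Lineage P, so Lineage P is the least closely related of the three.

Lineage P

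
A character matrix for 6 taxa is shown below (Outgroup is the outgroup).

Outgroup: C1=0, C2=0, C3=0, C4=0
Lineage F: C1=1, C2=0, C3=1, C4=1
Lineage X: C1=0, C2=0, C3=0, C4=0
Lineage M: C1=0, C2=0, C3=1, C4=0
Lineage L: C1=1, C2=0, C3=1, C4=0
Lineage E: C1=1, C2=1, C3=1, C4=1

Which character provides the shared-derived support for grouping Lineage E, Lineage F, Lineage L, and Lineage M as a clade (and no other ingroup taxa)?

C3

The outgroup has state '0' for every character, so '1' is the derived state throughout.
Only Lineage E, Lineage F, and Lineage L show the derived state '1' for C1, supporting them as a clade.
C2: derived state '1' in Lineage E only — an autapomorphy, so it tells us nothing about relationships among taxa.
Only Lineage E, Lineage F, Lineage L, and Lineage M show the derived state '1' for C3, supporting them as a clade.
C4 (derived state '1') is shared by Lineage E and Lineage F — a synapomorphy uniting that clade.
Most parsimonious ingroup topology: ((((Lineage F,Lineage E),Lineage L),Lineage M),Lineage X).
The clade {Lineage E, Lineage F, Lineage L, Lineage M} is supported by C3: its derived state '1' occurs in exactly those taxa and in no other taxon (including the outgroup).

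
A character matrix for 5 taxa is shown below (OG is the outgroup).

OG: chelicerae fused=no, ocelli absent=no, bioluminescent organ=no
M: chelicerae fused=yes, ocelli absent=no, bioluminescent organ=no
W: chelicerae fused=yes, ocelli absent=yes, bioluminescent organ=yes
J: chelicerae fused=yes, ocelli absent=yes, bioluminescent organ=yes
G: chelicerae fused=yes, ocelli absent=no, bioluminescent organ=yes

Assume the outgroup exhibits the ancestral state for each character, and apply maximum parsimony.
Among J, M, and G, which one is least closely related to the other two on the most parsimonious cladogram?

M

The outgroup has state 'no' for every character, so 'yes' is the derived state throughout.
chelicerae fused (derived state 'yes') is shared by all ingroup taxa — unites the whole ingroup.
Only J and W show the derived state 'yes' for ocelli absent, supporting them as a clade.
bioluminescent organ (derived state 'yes') is shared by G, J, and W — a synapomorphy uniting that clade.
Most parsimonious ingroup topology: (M,((W,J),G)).
J and G share a more recent common ancestor with each other than either does with M, so M is the least closely related of the three.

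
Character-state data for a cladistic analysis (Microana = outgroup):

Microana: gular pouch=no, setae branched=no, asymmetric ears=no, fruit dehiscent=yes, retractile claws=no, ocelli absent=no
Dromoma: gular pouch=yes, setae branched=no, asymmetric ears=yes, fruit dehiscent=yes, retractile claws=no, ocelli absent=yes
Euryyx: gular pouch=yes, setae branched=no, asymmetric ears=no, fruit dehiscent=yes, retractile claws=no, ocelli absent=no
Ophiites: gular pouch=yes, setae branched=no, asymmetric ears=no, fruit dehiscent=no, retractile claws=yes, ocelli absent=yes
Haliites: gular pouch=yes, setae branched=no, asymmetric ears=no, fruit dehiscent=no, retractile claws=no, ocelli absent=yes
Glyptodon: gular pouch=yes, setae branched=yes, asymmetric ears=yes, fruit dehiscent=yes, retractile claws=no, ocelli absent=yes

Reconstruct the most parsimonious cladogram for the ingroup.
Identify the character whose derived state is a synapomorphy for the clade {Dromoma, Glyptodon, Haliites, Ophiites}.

ocelli absent

Character polarity is set by the outgroup: the derived state is whichever differs from the outgroup's state, so for fruit dehiscent the derived state is 'no', and for the remaining characters it is 'yes'.
gular pouch (derived state 'yes') is shared by all ingroup taxa — unites the whole ingroup.
setae branched (derived state 'yes') is unique to Glyptodon (autapomorphy; uninformative for grouping).
asymmetric ears (derived state 'yes') is shared by Dromoma and Glyptodon — a synapomorphy uniting that clade.
fruit dehiscent (derived state 'no') is shared by Haliites and Ophiites — a synapomorphy uniting that clade.
retractile claws (derived state 'yes') is unique to Ophiites (autapomorphy; uninformative for grouping).
ocelli absent (derived state 'yes') is shared by Dromoma, Glyptodon, Haliites, and Ophiites — a synapomorphy uniting that clade.
Most parsimonious ingroup topology: (((Dromoma,Glyptodon),(Ophiites,Haliites)),Euryyx).
The clade {Dromoma, Glyptodon, Haliites, Ophiites} is supported by ocelli absent: its derived state 'yes' occurs in exactly those taxa and in no other taxon (including the outgroup).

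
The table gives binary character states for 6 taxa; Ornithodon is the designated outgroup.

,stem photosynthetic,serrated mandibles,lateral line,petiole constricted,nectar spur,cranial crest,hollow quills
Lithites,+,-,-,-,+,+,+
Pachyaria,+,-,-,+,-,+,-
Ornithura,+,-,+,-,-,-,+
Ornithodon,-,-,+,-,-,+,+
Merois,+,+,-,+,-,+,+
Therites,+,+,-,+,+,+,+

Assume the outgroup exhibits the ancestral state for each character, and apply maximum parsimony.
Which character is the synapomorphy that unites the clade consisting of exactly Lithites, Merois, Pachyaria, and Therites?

Character polarity is set by the outgroup: the derived state is whichever differs from the outgroup's state, so for lateral line, cranial crest, hollow quills the derived state is '-', and for the remaining characters it is '+'.
All ingroup taxa share the derived state '+' for stem photosynthetic; it defines the ingroup but does not resolve relationships within it.
serrated mandibles: derived state '+' in Merois and Therites only — synapomorphy for {Merois, Therites}.
lateral line (derived state '-') is shared by Lithites, Merois, Pachyaria, and Therites — a synapomorphy uniting that clade.
Only Merois, Pachyaria, and Therites show the derived state '+' for petiole constricted, supporting them as a clade.
nectar spur groups Lithites and Therites, which is incompatible with the clades supported by the remaining characters; treating it as convergent (homoplasy) costs fewer steps than any alternative tree.
cranial crest: derived state '-' in Ornithura only — an autapomorphy, so it tells us nothing about relationships among taxa.
hollow quills: derived state '-' in Pachyaria only — an autapomorphy, so it tells us nothing about relationships among taxa.
Most parsimonious ingroup topology: ((Lithites,(Pachyaria,(Merois,Therites))),Ornithura).
The clade {Lithites, Merois, Pachyaria, Therites} is supported by lateral line: its derived state '-' occurs in exactly those taxa and in no other taxon (including the outgroup).

lateral line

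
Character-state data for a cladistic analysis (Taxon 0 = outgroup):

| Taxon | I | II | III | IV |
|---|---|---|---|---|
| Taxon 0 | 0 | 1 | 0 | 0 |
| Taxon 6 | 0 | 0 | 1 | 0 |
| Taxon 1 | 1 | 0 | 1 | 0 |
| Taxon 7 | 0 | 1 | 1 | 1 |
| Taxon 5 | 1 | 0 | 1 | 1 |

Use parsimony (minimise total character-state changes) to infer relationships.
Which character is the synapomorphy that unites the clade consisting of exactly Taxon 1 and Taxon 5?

Character polarity is set by the outgroup: the derived state is whichever differs from the outgroup's state, so for II the derived state is '0', and for the remaining characters it is '1'.
I (derived state '1') is shared by Taxon 1 and Taxon 5 — a synapomorphy uniting that clade.
II: derived state '0' in Taxon 1, Taxon 5, and Taxon 6 only — synapomorphy for {Taxon 1, Taxon 5, Taxon 6}.
III (derived state '1') is shared by all ingroup taxa — unites the whole ingroup.
IV groups Taxon 5 and Taxon 7, which is incompatible with the clades supported by the remaining characters; treating it as convergent (homoplasy) costs fewer steps than any alternative tree.
Most parsimonious ingroup topology: ((Taxon 6,(Taxon 1,Taxon 5)),Taxon 7).
The clade {Taxon 1, Taxon 5} is supported by I: its derived state '1' occurs in exactly those taxa and in no other taxon (including the outgroup).

I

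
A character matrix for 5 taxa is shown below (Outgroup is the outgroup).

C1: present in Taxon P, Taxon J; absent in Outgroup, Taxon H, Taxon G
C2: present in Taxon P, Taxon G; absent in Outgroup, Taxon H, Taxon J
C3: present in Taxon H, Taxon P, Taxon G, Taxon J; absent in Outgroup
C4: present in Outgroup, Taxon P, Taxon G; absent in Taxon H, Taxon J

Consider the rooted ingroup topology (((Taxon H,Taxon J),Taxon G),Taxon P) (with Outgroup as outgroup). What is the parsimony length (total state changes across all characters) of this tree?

6

Map each character onto (((Taxon H,Taxon J),Taxon G),Taxon P) (rooted by Outgroup) and count the minimum state changes it requires (Fitch parsimony):
C1: 2; C2: 2; C3: 1; C4: 1.
Total tree length = 6.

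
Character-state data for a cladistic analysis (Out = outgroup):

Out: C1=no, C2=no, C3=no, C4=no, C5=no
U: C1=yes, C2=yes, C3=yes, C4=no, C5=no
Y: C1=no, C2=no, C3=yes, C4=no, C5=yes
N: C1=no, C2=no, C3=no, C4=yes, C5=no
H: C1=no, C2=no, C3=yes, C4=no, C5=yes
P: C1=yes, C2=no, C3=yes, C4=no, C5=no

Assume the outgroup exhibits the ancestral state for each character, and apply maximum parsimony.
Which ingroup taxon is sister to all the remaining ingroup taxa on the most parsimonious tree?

N

The outgroup has state 'no' for every character, so 'yes' is the derived state throughout.
Only P and U show the derived state 'yes' for C1, supporting them as a clade.
C2 (derived state 'yes') is unique to U (autapomorphy; uninformative for grouping).
C3: derived state 'yes' in H, P, U, and Y only — synapomorphy for {H, P, U, Y}.
C4: derived state 'yes' in N only — an autapomorphy, so it tells us nothing about relationships among taxa.
C5 (derived state 'yes') is shared by H and Y — a synapomorphy uniting that clade.
Most parsimonious ingroup topology: (((U,P),(Y,H)),N).
N is sister to the clade containing all other ingroup taxa, so it is the earliest-diverging (most basal) ingroup lineage.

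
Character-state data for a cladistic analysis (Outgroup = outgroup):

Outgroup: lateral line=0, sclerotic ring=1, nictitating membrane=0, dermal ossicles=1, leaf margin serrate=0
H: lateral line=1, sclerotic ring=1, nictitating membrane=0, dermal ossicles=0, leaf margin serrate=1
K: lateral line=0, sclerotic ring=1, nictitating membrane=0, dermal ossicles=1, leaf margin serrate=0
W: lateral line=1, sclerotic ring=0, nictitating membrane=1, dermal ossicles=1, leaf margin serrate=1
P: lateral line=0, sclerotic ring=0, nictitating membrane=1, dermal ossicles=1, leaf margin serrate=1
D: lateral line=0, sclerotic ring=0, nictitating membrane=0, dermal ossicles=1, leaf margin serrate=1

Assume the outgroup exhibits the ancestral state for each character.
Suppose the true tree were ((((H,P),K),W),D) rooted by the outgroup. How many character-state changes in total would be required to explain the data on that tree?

Map each character onto ((((H,P),K),W),D) (rooted by Outgroup) and count the minimum state changes it requires (Fitch parsimony):
lateral line: 2; sclerotic ring: 3; nictitating membrane: 2; dermal ossicles: 1; leaf margin serrate: 2.
Total tree length = 10.

10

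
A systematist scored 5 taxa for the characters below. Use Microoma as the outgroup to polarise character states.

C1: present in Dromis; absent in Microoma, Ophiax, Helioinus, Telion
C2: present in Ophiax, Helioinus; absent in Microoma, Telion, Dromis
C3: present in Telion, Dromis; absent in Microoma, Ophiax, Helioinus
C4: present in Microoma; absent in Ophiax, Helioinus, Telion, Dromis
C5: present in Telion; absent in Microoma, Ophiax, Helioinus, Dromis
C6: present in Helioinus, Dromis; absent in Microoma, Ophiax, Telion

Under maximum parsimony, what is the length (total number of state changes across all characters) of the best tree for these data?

Character polarity is set by the outgroup: the derived state is whichever differs from the outgroup's state, so for C4 the derived state is 'absent', and for the remaining characters it is 'present'.
C1: derived state 'present' in Dromis only — an autapomorphy, so it tells us nothing about relationships among taxa.
Only Helioinus and Ophiax show the derived state 'present' for C2, supporting them as a clade.
C3: derived state 'present' in Dromis and Telion only — synapomorphy for {Dromis, Telion}.
All ingroup taxa share the derived state 'absent' for C4; it defines the ingroup but does not resolve relationships within it.
C5 (derived state 'present') is unique to Telion (autapomorphy; uninformative for grouping).
C6 (state 'present') occurs in Dromis and Helioinus but conflicts with the nesting implied by the other characters — most parsimoniously interpreted as homoplasy.
Most parsimonious ingroup topology: ((Ophiax,Helioinus),(Telion,Dromis)).
Changes per character on this tree: C1: 1; C2: 1; C3: 1; C4: 1; C5: 1; C6: 2.
Total = 7.

7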